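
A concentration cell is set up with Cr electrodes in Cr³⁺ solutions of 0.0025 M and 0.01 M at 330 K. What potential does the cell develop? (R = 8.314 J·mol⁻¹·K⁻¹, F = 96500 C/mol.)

Both half-cells are Cr³⁺/Cr, so E°_cell = 0. The concentrated side is the cathode; the cell reaction moves Cr³⁺ from high to low concentration with n = 3.
Q = [Cr³⁺]_dilute/[Cr³⁺]_conc = 0.0025/0.01 = 0.250.
E = 0 − (RT/nF) ln Q = −((8.314×330)/(3×96500))(-1.386) = 0.0131 V.

0.013 V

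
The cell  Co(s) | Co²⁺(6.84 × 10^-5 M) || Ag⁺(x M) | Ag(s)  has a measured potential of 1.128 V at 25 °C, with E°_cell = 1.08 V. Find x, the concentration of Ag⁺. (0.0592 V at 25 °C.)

From the Nernst equation, log Q = n(E° − E)/0.0592 = 2(1.08 − 1.128)/0.0592 = -1.622, so Q = 0.0239.
With Q = [Co²⁺]/[Ag⁺]^2 and the known concentrations, [Ag⁺]^2 in the denominator gives [Ag⁺] = 0.053 M.

0.053 M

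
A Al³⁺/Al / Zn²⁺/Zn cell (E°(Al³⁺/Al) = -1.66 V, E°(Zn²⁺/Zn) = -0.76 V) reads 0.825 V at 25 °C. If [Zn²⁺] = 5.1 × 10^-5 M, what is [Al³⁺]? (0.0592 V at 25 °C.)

From the Nernst equation, log Q = n(E° − E)/0.0592 = 6(0.90 − 0.825)/0.0592 = 7.601, so Q = 3.99 × 10^7.
With Q = [Al³⁺]^2/[Zn²⁺]^3 and the known concentrations, [Al³⁺]^2 in the numerator gives [Al³⁺] = 0.0023 M.

0.0023 M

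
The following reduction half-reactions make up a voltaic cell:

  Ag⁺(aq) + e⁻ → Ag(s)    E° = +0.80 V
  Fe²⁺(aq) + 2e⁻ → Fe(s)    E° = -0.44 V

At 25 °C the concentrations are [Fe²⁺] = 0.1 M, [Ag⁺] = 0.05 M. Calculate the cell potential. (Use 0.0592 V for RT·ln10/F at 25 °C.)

The Ag⁺/Ag couple has the higher reduction potential and acts as the cathode, so E°_cell = +0.80 − (-0.44) = 1.24 V.
Balancing electrons gives n = 2; the reaction quotient is Q = [Fe²⁺]/[Ag⁺]^2 = 40.0.
At 25 °C, E = E° − (0.0592/n) log Q = 1.24 − (0.0592/2)(1.602) = 1.240 − 0.047 = 1.193 V.

1.19 V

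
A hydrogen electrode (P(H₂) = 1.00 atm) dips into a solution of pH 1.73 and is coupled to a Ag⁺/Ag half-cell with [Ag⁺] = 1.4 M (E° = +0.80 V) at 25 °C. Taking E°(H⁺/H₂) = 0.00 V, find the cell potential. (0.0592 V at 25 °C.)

0.91 V

The Ag⁺/Ag couple is the cathode, so E°_cell = 0.80 V; n = 2.
[H⁺] = 10^(−1.73) = 0.019 M, and Q = [H⁺]^2 / ([Ag⁺]^2·P(H₂)) = 1.77 × 10^-4.
E = E° − (0.0592/2) log Q = 0.80 − (0.0592/2)(-3.752) = 0.911 V.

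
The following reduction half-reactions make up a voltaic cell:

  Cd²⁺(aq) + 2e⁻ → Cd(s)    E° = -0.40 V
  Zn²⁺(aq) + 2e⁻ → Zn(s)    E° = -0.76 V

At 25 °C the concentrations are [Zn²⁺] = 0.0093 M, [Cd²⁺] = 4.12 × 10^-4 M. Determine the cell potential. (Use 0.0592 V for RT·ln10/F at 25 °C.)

0.320 V

The Cd²⁺/Cd couple has the higher reduction potential and acts as the cathode, so E°_cell = -0.40 − (-0.76) = 0.36 V.
Balancing electrons gives n = 2; the reaction quotient is Q = [Zn²⁺]/[Cd²⁺] = 22.6.
At 25 °C, E = E° − (0.0592/n) log Q = 0.36 − (0.0592/2)(1.354) = 0.360 − 0.040 = 0.320 V.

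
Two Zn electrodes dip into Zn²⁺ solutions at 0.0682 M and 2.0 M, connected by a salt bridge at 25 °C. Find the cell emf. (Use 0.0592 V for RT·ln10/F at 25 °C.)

Both half-cells are Zn²⁺/Zn, so E°_cell = 0. The concentrated side is the cathode; the cell reaction moves Zn²⁺ from high to low concentration with n = 2.
Q = [Zn²⁺]_dilute/[Zn²⁺]_conc = 0.0682/2.0 = 0.0341.
E = 0 − (0.0592/2) log Q = −(0.0592/2)(-1.467) = 0.0434 V.

0.043 V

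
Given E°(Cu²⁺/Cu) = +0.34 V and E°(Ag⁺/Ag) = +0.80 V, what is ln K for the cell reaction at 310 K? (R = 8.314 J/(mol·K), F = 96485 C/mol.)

E°_cell = +0.80 − (+0.34) = 0.46 V, with n = 2 electrons transferred.
At equilibrium E = 0, so the Nernst equation gives ln K = nFE°/RT = (2)(96485)(0.46)/((8.314)(310)) = 34.44.

ln K = 34.4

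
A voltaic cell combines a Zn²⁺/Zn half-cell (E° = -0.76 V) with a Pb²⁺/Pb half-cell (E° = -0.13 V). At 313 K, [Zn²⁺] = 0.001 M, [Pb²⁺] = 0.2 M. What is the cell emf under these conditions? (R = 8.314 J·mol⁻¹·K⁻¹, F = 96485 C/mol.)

The Pb²⁺/Pb couple has the higher reduction potential and acts as the cathode, so E°_cell = -0.13 − (-0.76) = 0.63 V.
Balancing electrons gives n = 2; the reaction quotient is Q = [Zn²⁺]/[Pb²⁺] = 0.00500.
E = E° − (RT/nF) ln Q = 0.63 − (8.314×313)/(2×96485) × (-5.298) = 0.630 + 0.071 = 0.701 V.

0.701 V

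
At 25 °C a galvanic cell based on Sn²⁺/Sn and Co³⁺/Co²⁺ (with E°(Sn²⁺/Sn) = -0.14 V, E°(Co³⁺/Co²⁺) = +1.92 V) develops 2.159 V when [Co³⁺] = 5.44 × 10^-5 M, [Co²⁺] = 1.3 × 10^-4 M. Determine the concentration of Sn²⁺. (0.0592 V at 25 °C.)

7.9 × 10^-5 M

From the Nernst equation, log Q = n(E° − E)/0.0592 = 2(2.06 − 2.159)/0.0592 = -3.345, so Q = 4.52 × 10^-4.
With Q = [Sn²⁺]·[Co²⁺]^2/[Co³⁺]^2 and the known concentrations, [Sn²⁺] in the numerator gives [Sn²⁺] = 7.9 × 10^-5 M.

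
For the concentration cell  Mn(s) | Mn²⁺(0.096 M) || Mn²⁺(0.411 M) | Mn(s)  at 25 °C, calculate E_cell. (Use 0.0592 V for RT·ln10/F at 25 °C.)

Both half-cells are Mn²⁺/Mn, so E°_cell = 0. The concentrated side is the cathode; the cell reaction moves Mn²⁺ from high to low concentration with n = 2.
Q = [Mn²⁺]_dilute/[Mn²⁺]_conc = 0.096/0.411 = 0.234.
E = 0 − (0.0592/2) log Q = −(0.0592/2)(-0.632) = 0.0187 V.

0.019 V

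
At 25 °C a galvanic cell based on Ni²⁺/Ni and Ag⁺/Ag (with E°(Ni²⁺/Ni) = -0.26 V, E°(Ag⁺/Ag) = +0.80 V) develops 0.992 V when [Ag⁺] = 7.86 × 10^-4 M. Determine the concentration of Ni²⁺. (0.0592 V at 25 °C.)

From the Nernst equation, log Q = n(E° − E)/0.0592 = 2(1.06 − 0.992)/0.0592 = 2.297, so Q = 198.
With Q = [Ni²⁺]/[Ag⁺]^2 and the known concentrations, [Ni²⁺] in the numerator gives [Ni²⁺] = 1.2 × 10^-4 M.

1.2 × 10^-4 M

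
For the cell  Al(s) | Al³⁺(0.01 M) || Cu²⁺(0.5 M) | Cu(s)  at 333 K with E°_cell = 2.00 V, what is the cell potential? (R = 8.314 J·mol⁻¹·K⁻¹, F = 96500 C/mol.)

2.03 V

Balancing electrons gives n = 6; the reaction quotient is Q = [Al³⁺]^2/[Cu²⁺]^3 = 8 × 10^-4.
E = E° − (RT/nF) ln Q = 2.00 − (8.314×333)/(6×96500) × (-7.131) = 2.000 + 0.034 = 2.034 V.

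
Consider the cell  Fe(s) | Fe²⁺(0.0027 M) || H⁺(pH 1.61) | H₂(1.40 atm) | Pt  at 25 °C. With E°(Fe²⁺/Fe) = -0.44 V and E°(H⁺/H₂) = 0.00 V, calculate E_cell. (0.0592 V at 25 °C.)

The hydrogen couple is the cathode, so E°_cell = 0.44 V; n = 2.
[H⁺] = 10^(−1.61) = 0.025 M, and Q = [Fe²⁺]·P(H₂) / [H⁺]^2 = 6.27.
E = E° − (0.0592/2) log Q = 0.44 − (0.0592/2)(0.797) = 0.416 V.

0.42 V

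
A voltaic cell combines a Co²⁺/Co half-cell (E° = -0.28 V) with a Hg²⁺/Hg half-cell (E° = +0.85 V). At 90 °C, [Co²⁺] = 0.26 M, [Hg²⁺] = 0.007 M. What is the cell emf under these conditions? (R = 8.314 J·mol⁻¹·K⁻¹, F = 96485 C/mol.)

1.07 V

The Hg²⁺/Hg couple has the higher reduction potential and acts as the cathode, so E°_cell = +0.85 − (-0.28) = 1.13 V.
Balancing electrons gives n = 2; the reaction quotient is Q = [Co²⁺]/[Hg²⁺] = 37.1.
E = E° − (RT/nF) ln Q = 1.13 − (8.314×363)/(2×96485) × (3.615) = 1.130 − 0.057 = 1.073 V.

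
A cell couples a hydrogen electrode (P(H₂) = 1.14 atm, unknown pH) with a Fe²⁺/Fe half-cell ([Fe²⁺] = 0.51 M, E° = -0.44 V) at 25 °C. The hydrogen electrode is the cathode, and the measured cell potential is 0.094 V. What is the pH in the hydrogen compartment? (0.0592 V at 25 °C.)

pH = 5.96

E°_cell = 0.44 V and n = 2.
log Q = n(E° − E)/0.0592 = 2×(0.44 − 0.094)/0.0592 = 11.689.
With Q = [Fe²⁺]·P(H₂) / [H⁺]^2, solving for [H⁺] gives log[H⁺] = -5.962, so pH = 5.96.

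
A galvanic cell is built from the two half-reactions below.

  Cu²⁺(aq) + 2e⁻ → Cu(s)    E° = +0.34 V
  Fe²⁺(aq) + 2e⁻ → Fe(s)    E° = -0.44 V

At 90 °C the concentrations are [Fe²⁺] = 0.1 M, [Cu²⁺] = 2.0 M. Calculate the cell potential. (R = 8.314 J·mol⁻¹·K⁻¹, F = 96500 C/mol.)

0.827 V

The Cu²⁺/Cu couple has the higher reduction potential and acts as the cathode, so E°_cell = +0.34 − (-0.44) = 0.78 V.
Balancing electrons gives n = 2; the reaction quotient is Q = [Fe²⁺]/[Cu²⁺] = 0.0500.
E = E° − (RT/nF) ln Q = 0.78 − (8.314×363)/(2×96500) × (-2.996) = 0.780 + 0.047 = 0.827 V.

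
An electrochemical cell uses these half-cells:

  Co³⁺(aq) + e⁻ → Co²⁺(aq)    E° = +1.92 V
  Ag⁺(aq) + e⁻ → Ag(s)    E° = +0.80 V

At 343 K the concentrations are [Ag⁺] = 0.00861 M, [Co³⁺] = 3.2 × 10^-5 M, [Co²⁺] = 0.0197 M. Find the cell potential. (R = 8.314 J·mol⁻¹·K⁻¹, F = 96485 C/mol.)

1.07 V

The Co³⁺/Co²⁺ couple has the higher reduction potential and acts as the cathode, so E°_cell = +1.92 − (+0.80) = 1.12 V.
Balancing electrons gives n = 1; the reaction quotient is Q = [Ag⁺]·[Co²⁺]/[Co³⁺] = 5.30.
E = E° − (RT/nF) ln Q = 1.12 − (8.314×343)/(1×96485) × (1.668) = 1.120 − 0.049 = 1.071 V.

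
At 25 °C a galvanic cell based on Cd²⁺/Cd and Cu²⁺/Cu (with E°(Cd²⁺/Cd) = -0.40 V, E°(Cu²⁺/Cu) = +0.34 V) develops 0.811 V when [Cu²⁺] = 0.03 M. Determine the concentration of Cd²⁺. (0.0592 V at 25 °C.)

1.2 × 10^-4 M

From the Nernst equation, log Q = n(E° − E)/0.0592 = 2(0.74 − 0.811)/0.0592 = -2.399, so Q = 0.00399.
With Q = [Cd²⁺]/[Cu²⁺] and the known concentrations, [Cd²⁺] in the numerator gives [Cd²⁺] = 1.2 × 10^-4 M.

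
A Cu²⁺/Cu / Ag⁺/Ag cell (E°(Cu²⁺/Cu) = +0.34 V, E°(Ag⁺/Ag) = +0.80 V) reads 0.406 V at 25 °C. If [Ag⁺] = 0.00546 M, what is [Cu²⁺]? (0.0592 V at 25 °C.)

From the Nernst equation, log Q = n(E° − E)/0.0592 = 2(0.46 − 0.406)/0.0592 = 1.824, so Q = 66.7.
With Q = [Cu²⁺]/[Ag⁺]^2 and the known concentrations, [Cu²⁺] in the numerator gives [Cu²⁺] = 0.002 M.

0.002 M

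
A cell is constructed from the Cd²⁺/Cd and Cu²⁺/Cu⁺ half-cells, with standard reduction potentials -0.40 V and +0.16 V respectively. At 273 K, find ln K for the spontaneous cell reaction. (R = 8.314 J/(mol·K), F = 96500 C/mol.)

E°_cell = +0.16 − (-0.40) = 0.56 V, with n = 2 electrons transferred.
At equilibrium E = 0, so the Nernst equation gives ln K = nFE°/RT = (2)(96500)(0.56)/((8.314)(273)) = 47.62.

ln K = 47.6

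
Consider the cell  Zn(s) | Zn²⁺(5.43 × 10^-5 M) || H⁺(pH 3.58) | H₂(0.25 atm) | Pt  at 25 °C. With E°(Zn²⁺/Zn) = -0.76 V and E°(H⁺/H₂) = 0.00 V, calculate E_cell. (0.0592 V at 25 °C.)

0.69 V

The hydrogen couple is the cathode, so E°_cell = 0.76 V; n = 2.
[H⁺] = 10^(−3.58) = 2.6 × 10^-4 M, and Q = [Zn²⁺]·P(H₂) / [H⁺]^2 = 196.
E = E° − (0.0592/2) log Q = 0.76 − (0.0592/2)(2.293) = 0.692 V.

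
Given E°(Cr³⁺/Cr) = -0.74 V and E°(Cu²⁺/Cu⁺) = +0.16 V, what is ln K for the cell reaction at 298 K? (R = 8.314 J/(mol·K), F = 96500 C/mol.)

E°_cell = +0.16 − (-0.74) = 0.90 V, with n = 3 electrons transferred.
At equilibrium E = 0, so the Nernst equation gives ln K = nFE°/RT = (3)(96500)(0.90)/((8.314)(298)) = 105.16.

ln K = 105.2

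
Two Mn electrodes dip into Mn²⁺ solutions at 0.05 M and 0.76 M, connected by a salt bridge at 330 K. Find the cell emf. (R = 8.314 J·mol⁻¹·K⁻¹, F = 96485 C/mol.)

Both half-cells are Mn²⁺/Mn, so E°_cell = 0. The concentrated side is the cathode; the cell reaction moves Mn²⁺ from high to low concentration with n = 2.
Q = [Mn²⁺]_dilute/[Mn²⁺]_conc = 0.05/0.76 = 0.0658.
E = 0 − (RT/nF) ln Q = −((8.314×330)/(2×96485))(-2.721) = 0.0387 V.

0.039 V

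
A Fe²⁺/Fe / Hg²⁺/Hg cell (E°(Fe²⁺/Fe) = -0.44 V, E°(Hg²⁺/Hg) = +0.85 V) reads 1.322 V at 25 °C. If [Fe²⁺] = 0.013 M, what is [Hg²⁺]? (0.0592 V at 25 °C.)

From the Nernst equation, log Q = n(E° − E)/0.0592 = 2(1.29 − 1.322)/0.0592 = -1.081, so Q = 0.0830.
With Q = [Fe²⁺]/[Hg²⁺] and the known concentrations, [Hg²⁺] in the denominator gives [Hg²⁺] = 0.16 M.

0.16 M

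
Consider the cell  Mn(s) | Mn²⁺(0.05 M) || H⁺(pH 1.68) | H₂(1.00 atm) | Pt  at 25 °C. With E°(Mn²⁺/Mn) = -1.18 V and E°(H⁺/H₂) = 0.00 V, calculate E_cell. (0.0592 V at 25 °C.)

1.12 V

The hydrogen couple is the cathode, so E°_cell = 1.18 V; n = 2.
[H⁺] = 10^(−1.68) = 0.021 M, and Q = [Mn²⁺]·P(H₂) / [H⁺]^2 = 115.
E = E° − (0.0592/2) log Q = 1.18 − (0.0592/2)(2.059) = 1.119 V.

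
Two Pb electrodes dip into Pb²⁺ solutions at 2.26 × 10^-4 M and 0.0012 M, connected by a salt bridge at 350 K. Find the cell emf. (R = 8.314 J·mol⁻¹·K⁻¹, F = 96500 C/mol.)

Both half-cells are Pb²⁺/Pb, so E°_cell = 0. The concentrated side is the cathode; the cell reaction moves Pb²⁺ from high to low concentration with n = 2.
Q = [Pb²⁺]_dilute/[Pb²⁺]_conc = 2.26 × 10^-4/0.0012 = 0.188.
E = 0 − (RT/nF) ln Q = −((8.314×350)/(2×96500))(-1.670) = 0.0252 V.

0.025 V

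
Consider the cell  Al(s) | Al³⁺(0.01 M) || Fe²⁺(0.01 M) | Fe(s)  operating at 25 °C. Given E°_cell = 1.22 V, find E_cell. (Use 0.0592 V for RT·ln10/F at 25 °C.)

Balancing electrons gives n = 6; the reaction quotient is Q = [Al³⁺]^2/[Fe²⁺]^3 = 100.
At 25 °C, E = E° − (0.0592/n) log Q = 1.22 − (0.0592/6)(2.000) = 1.220 − 0.020 = 1.200 V.

1.20 V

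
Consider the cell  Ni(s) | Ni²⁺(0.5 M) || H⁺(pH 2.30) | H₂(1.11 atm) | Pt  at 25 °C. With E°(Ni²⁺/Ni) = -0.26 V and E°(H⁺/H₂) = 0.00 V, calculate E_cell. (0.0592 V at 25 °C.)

0.13 V

The hydrogen couple is the cathode, so E°_cell = 0.26 V; n = 2.
[H⁺] = 10^(−2.30) = 0.0050 M, and Q = [Ni²⁺]·P(H₂) / [H⁺]^2 = 2.21 × 10^4.
E = E° − (0.0592/2) log Q = 0.26 − (0.0592/2)(4.344) = 0.131 V.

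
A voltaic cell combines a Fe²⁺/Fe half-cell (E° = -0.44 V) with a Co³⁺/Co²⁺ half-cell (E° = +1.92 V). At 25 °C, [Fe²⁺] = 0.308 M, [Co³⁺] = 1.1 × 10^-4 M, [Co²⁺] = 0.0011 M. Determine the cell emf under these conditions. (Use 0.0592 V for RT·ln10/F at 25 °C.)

2.32 V

The Co³⁺/Co²⁺ couple has the higher reduction potential and acts as the cathode, so E°_cell = +1.92 − (-0.44) = 2.36 V.
Balancing electrons gives n = 2; the reaction quotient is Q = [Fe²⁺]·[Co²⁺]^2/[Co³⁺]^2 = 30.8.
At 25 °C, E = E° − (0.0592/n) log Q = 2.36 − (0.0592/2)(1.489) = 2.360 − 0.044 = 2.316 V.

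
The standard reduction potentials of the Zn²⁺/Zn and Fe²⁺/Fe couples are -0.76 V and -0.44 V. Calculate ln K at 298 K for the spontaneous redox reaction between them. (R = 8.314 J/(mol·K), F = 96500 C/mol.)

ln K = 24.9

E°_cell = -0.44 − (-0.76) = 0.32 V, with n = 2 electrons transferred.
At equilibrium E = 0, so the Nernst equation gives ln K = nFE°/RT = (2)(96500)(0.32)/((8.314)(298)) = 24.93.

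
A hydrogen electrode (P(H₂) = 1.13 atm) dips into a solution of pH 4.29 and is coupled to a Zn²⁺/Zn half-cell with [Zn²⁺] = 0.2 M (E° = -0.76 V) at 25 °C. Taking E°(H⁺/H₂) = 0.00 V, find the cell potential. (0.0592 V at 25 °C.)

0.53 V

The hydrogen couple is the cathode, so E°_cell = 0.76 V; n = 2.
[H⁺] = 10^(−4.29) = 5.1 × 10^-5 M, and Q = [Zn²⁺]·P(H₂) / [H⁺]^2 = 8.59 × 10^7.
E = E° − (0.0592/2) log Q = 0.76 − (0.0592/2)(7.934) = 0.525 V.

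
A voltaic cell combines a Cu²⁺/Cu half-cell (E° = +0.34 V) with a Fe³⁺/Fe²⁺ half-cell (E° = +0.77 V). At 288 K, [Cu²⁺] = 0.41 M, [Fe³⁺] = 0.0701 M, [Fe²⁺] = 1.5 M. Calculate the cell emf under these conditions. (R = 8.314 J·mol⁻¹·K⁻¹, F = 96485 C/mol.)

The Fe³⁺/Fe²⁺ couple has the higher reduction potential and acts as the cathode, so E°_cell = +0.77 − (+0.34) = 0.43 V.
Balancing electrons gives n = 2; the reaction quotient is Q = [Cu²⁺]·[Fe²⁺]^2/[Fe³⁺]^2 = 188.
E = E° − (RT/nF) ln Q = 0.43 − (8.314×288)/(2×96485) × (5.235) = 0.430 − 0.065 = 0.365 V.

0.365 V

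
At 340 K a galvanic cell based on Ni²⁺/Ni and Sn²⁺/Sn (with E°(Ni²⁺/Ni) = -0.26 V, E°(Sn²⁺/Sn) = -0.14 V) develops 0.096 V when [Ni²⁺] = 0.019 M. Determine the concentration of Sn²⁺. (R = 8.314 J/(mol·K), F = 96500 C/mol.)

0.0037 M

From the Nernst equation, ln Q = nF(E° − E)/RT = 2×96500×(0.12 − 0.096)/(8.314×340) = 1.639, so Q = 5.15.
With Q = [Ni²⁺]/[Sn²⁺] and the known concentrations, [Sn²⁺] in the denominator gives [Sn²⁺] = 0.0037 M.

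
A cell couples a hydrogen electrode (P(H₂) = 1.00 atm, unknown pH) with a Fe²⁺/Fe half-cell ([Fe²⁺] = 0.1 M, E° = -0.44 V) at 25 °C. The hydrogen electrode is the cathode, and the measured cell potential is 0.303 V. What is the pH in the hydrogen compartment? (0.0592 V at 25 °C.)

pH = 2.81

E°_cell = 0.44 V and n = 2.
log Q = n(E° − E)/0.0592 = 2×(0.44 − 0.303)/0.0592 = 4.628.
With Q = [Fe²⁺]·P(H₂) / [H⁺]^2, solving for [H⁺] gives log[H⁺] = -2.814, so pH = 2.81.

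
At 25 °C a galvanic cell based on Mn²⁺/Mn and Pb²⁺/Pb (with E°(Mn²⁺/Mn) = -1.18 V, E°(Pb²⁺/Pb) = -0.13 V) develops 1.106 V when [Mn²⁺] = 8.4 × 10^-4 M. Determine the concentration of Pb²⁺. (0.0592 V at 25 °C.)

0.065 M

From the Nernst equation, log Q = n(E° − E)/0.0592 = 2(1.05 − 1.106)/0.0592 = -1.892, so Q = 0.0128.
With Q = [Mn²⁺]/[Pb²⁺] and the known concentrations, [Pb²⁺] in the denominator gives [Pb²⁺] = 0.065 M.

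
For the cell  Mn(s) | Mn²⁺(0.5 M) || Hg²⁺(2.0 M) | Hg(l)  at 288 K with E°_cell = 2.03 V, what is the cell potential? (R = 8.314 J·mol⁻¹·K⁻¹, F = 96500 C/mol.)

Balancing electrons gives n = 2; the reaction quotient is Q = [Mn²⁺]/[Hg²⁺] = 0.250.
E = E° − (RT/nF) ln Q = 2.03 − (8.314×288)/(2×96500) × (-1.386) = 2.030 + 0.017 = 2.047 V.

2.05 V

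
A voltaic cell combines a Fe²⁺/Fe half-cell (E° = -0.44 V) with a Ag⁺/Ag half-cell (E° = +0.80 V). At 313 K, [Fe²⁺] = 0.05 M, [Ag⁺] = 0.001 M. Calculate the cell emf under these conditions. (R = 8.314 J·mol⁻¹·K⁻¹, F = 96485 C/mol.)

The Ag⁺/Ag couple has the higher reduction potential and acts as the cathode, so E°_cell = +0.80 − (-0.44) = 1.24 V.
Balancing electrons gives n = 2; the reaction quotient is Q = [Fe²⁺]/[Ag⁺]^2 = 5 × 10^4.
E = E° − (RT/nF) ln Q = 1.24 − (8.314×313)/(2×96485) × (10.820) = 1.240 − 0.146 = 1.094 V.

1.09 V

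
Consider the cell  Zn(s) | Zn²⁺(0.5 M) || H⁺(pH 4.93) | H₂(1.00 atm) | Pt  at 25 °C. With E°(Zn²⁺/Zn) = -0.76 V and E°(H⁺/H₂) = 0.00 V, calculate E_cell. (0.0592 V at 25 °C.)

0.48 V

The hydrogen couple is the cathode, so E°_cell = 0.76 V; n = 2.
[H⁺] = 10^(−4.93) = 1.2 × 10^-5 M, and Q = [Zn²⁺]·P(H₂) / [H⁺]^2 = 3.62 × 10^9.
E = E° − (0.0592/2) log Q = 0.76 − (0.0592/2)(9.559) = 0.477 V.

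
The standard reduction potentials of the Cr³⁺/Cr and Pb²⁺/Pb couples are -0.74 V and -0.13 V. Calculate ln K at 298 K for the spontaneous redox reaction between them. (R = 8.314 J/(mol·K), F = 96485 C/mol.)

E°_cell = -0.13 − (-0.74) = 0.61 V, with n = 6 electrons transferred.
At equilibrium E = 0, so the Nernst equation gives ln K = nFE°/RT = (6)(96485)(0.61)/((8.314)(298)) = 142.53.

ln K = 142.5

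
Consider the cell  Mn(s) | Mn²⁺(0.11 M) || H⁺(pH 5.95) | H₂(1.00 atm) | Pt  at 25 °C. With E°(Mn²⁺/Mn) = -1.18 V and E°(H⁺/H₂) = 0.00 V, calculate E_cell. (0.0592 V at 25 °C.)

0.86 V

The hydrogen couple is the cathode, so E°_cell = 1.18 V; n = 2.
[H⁺] = 10^(−5.95) = 1.1 × 10^-6 M, and Q = [Mn²⁺]·P(H₂) / [H⁺]^2 = 8.74 × 10^10.
E = E° − (0.0592/2) log Q = 1.18 − (0.0592/2)(10.941) = 0.856 V.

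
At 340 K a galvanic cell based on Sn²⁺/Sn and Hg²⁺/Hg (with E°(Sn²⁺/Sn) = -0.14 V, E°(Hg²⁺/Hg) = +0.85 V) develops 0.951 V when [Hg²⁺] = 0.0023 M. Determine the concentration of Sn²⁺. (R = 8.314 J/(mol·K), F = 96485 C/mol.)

From the Nernst equation, ln Q = nF(E° − E)/RT = 2×96485×(0.99 − 0.951)/(8.314×340) = 2.662, so Q = 14.3.
With Q = [Sn²⁺]/[Hg²⁺] and the known concentrations, [Sn²⁺] in the numerator gives [Sn²⁺] = 0.033 M.

0.033 M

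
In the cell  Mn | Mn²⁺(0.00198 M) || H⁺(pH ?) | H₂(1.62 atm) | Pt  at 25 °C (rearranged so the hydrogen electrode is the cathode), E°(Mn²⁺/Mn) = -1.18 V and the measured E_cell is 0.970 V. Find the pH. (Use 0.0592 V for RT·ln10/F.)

E°_cell = 1.18 V and n = 2.
log Q = n(E° − E)/0.0592 = 2×(1.18 − 0.970)/0.0592 = 7.095.
With Q = [Mn²⁺]·P(H₂) / [H⁺]^2, solving for [H⁺] gives log[H⁺] = -4.794, so pH = 4.79.

pH = 4.79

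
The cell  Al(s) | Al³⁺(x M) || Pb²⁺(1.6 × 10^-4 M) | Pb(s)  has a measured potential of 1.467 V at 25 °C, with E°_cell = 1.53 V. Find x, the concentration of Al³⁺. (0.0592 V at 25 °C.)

0.0032 M

From the Nernst equation, log Q = n(E° − E)/0.0592 = 6(1.53 − 1.467)/0.0592 = 6.385, so Q = 2.43 × 10^6.
With Q = [Al³⁺]^2/[Pb²⁺]^3 and the known concentrations, [Al³⁺]^2 in the numerator gives [Al³⁺] = 0.0032 M.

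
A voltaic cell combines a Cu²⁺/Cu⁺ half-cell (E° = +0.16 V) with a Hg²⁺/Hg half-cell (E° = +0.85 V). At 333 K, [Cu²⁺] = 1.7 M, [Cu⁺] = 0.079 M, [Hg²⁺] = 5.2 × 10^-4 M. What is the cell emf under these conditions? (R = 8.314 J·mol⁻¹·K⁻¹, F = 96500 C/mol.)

The Hg²⁺/Hg couple has the higher reduction potential and acts as the cathode, so E°_cell = +0.85 − (+0.16) = 0.69 V.
Balancing electrons gives n = 2; the reaction quotient is Q = [Cu²⁺]^2/([Cu⁺]^2·[Hg²⁺]) = 8.91 × 10^5.
E = E° − (RT/nF) ln Q = 0.69 − (8.314×333)/(2×96500) × (13.700) = 0.690 − 0.197 = 0.493 V.

0.493 V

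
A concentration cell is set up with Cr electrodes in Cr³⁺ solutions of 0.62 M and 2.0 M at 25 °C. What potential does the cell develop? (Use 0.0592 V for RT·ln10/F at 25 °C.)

0.010 V

Both half-cells are Cr³⁺/Cr, so E°_cell = 0. The concentrated side is the cathode; the cell reaction moves Cr³⁺ from high to low concentration with n = 3.
Q = [Cr³⁺]_dilute/[Cr³⁺]_conc = 0.62/2.0 = 0.310.
E = 0 − (0.0592/3) log Q = −(0.0592/3)(-0.509) = 0.0100 V.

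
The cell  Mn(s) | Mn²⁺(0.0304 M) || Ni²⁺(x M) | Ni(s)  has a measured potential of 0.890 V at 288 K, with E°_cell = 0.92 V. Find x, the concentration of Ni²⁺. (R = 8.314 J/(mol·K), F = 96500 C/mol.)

0.0027 M

From the Nernst equation, ln Q = nF(E° − E)/RT = 2×96500×(0.92 − 0.890)/(8.314×288) = 2.418, so Q = 11.2.
With Q = [Mn²⁺]/[Ni²⁺] and the known concentrations, [Ni²⁺] in the denominator gives [Ni²⁺] = 0.0027 M.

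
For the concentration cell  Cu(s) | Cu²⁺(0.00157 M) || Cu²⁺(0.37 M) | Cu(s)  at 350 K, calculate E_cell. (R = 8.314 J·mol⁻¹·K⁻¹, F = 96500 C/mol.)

0.082 V

Both half-cells are Cu²⁺/Cu, so E°_cell = 0. The concentrated side is the cathode; the cell reaction moves Cu²⁺ from high to low concentration with n = 2.
Q = [Cu²⁺]_dilute/[Cu²⁺]_conc = 0.00157/0.37 = 0.00424.
E = 0 − (RT/nF) ln Q = −((8.314×350)/(2×96500))(-5.462) = 0.0824 V.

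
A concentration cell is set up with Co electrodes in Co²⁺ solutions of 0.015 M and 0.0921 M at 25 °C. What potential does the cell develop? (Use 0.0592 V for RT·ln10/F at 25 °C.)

Both half-cells are Co²⁺/Co, so E°_cell = 0. The concentrated side is the cathode; the cell reaction moves Co²⁺ from high to low concentration with n = 2.
Q = [Co²⁺]_dilute/[Co²⁺]_conc = 0.015/0.0921 = 0.163.
E = 0 − (0.0592/2) log Q = −(0.0592/2)(-0.788) = 0.0233 V.

0.023 V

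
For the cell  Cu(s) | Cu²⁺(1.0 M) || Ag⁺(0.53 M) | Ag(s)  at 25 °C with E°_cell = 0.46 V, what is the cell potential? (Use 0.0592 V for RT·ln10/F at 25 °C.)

0.444 V

Balancing electrons gives n = 2; the reaction quotient is Q = [Cu²⁺]/[Ag⁺]^2 = 3.56.
At 25 °C, E = E° − (0.0592/n) log Q = 0.46 − (0.0592/2)(0.551) = 0.460 − 0.016 = 0.444 V.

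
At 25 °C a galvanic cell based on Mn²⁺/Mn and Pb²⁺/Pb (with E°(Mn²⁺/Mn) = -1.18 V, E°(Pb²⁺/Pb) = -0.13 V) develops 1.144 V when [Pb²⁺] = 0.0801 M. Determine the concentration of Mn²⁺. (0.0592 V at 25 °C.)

5.3 × 10^-5 M

From the Nernst equation, log Q = n(E° − E)/0.0592 = 2(1.05 − 1.144)/0.0592 = -3.176, so Q = 6.67 × 10^-4.
With Q = [Mn²⁺]/[Pb²⁺] and the known concentrations, [Mn²⁺] in the numerator gives [Mn²⁺] = 5.3 × 10^-5 M.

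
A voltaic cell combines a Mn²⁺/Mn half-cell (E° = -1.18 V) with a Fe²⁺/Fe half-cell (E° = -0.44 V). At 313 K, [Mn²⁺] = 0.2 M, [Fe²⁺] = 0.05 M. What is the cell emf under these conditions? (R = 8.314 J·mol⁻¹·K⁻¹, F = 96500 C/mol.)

The Fe²⁺/Fe couple has the higher reduction potential and acts as the cathode, so E°_cell = -0.44 − (-1.18) = 0.74 V.
Balancing electrons gives n = 2; the reaction quotient is Q = [Mn²⁺]/[Fe²⁺] = 4.00.
E = E° − (RT/nF) ln Q = 0.74 − (8.314×313)/(2×96500) × (1.386) = 0.740 − 0.019 = 0.721 V.

0.721 V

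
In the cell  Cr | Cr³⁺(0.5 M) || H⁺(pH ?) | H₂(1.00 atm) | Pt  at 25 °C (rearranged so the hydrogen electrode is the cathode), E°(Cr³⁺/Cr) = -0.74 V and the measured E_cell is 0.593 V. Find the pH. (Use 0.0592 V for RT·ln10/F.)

E°_cell = 0.74 V and n = 6.
log Q = n(E° − E)/0.0592 = 6×(0.74 − 0.593)/0.0592 = 14.899.
With Q = [Cr³⁺]^2·P(H₂)^3 / [H⁺]^6, solving for [H⁺] gives log[H⁺] = -2.583, so pH = 2.58.

pH = 2.58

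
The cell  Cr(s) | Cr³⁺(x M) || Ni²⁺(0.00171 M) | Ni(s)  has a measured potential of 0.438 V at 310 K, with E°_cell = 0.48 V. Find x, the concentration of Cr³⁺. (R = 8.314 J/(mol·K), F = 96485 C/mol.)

From the Nernst equation, ln Q = nF(E° − E)/RT = 6×96485×(0.48 − 0.438)/(8.314×310) = 9.434, so Q = 1.25 × 10^4.
With Q = [Cr³⁺]^2/[Ni²⁺]^3 and the known concentrations, [Cr³⁺]^2 in the numerator gives [Cr³⁺] = 0.0079 M.

0.0079 M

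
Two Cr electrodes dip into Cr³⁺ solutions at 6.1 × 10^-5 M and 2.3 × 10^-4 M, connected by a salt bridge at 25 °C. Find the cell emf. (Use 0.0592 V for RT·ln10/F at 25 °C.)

Both half-cells are Cr³⁺/Cr, so E°_cell = 0. The concentrated side is the cathode; the cell reaction moves Cr³⁺ from high to low concentration with n = 3.
Q = [Cr³⁺]_dilute/[Cr³⁺]_conc = 6.1 × 10^-5/2.3 × 10^-4 = 0.265.
E = 0 − (0.0592/3) log Q = −(0.0592/3)(-0.576) = 0.0114 V.

0.011 V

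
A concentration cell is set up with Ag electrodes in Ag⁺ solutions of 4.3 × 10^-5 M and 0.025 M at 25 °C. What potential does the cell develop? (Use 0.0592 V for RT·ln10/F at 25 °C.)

Both half-cells are Ag⁺/Ag, so E°_cell = 0. The concentrated side is the cathode; the cell reaction moves Ag⁺ from high to low concentration with n = 1.
Q = [Ag⁺]_dilute/[Ag⁺]_conc = 4.3 × 10^-5/0.025 = 0.00172.
E = 0 − (0.0592/1) log Q = −(0.0592/1)(-2.764) = 0.1636 V.

0.16 V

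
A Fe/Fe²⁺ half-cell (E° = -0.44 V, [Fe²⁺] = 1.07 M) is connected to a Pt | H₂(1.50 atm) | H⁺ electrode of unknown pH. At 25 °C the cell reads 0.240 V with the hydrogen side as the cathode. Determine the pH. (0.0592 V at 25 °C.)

pH = 3.28

E°_cell = 0.44 V and n = 2.
log Q = n(E° − E)/0.0592 = 2×(0.44 − 0.240)/0.0592 = 6.757.
With Q = [Fe²⁺]·P(H₂) / [H⁺]^2, solving for [H⁺] gives log[H⁺] = -3.276, so pH = 3.28.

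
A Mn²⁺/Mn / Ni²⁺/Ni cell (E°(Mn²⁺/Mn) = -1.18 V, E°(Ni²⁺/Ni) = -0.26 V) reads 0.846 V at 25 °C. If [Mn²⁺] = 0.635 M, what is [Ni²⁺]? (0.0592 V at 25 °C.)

From the Nernst equation, log Q = n(E° − E)/0.0592 = 2(0.92 − 0.846)/0.0592 = 2.500, so Q = 316.
With Q = [Mn²⁺]/[Ni²⁺] and the known concentrations, [Ni²⁺] in the denominator gives [Ni²⁺] = 0.002 M.

0.002 M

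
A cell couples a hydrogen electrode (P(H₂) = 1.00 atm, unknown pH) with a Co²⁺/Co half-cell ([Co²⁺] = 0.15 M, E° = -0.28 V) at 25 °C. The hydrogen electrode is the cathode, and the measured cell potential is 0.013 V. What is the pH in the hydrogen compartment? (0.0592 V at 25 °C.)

pH = 4.92

E°_cell = 0.28 V and n = 2.
log Q = n(E° − E)/0.0592 = 2×(0.28 − 0.013)/0.0592 = 9.020.
With Q = [Co²⁺]·P(H₂) / [H⁺]^2, solving for [H⁺] gives log[H⁺] = -4.922, so pH = 4.92.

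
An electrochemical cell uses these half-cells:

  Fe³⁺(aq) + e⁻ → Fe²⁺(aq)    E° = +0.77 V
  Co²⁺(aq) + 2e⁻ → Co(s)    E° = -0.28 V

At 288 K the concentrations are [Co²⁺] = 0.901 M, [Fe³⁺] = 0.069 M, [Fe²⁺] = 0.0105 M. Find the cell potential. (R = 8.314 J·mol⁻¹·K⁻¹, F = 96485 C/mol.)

The Fe³⁺/Fe²⁺ couple has the higher reduction potential and acts as the cathode, so E°_cell = +0.77 − (-0.28) = 1.05 V.
Balancing electrons gives n = 2; the reaction quotient is Q = [Co²⁺]·[Fe²⁺]^2/[Fe³⁺]^2 = 0.0209.
E = E° − (RT/nF) ln Q = 1.05 − (8.314×288)/(2×96485) × (-3.870) = 1.050 + 0.048 = 1.098 V.

1.10 V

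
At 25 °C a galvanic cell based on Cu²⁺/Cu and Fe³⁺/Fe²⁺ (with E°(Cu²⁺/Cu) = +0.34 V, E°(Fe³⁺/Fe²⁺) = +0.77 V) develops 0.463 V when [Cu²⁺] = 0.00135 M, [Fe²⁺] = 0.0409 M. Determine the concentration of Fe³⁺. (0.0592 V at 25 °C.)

0.0054 M

From the Nernst equation, log Q = n(E° − E)/0.0592 = 2(0.43 − 0.463)/0.0592 = -1.115, so Q = 0.0768.
With Q = [Cu²⁺]·[Fe²⁺]^2/[Fe³⁺]^2 and the known concentrations, [Fe³⁺]^2 in the denominator gives [Fe³⁺] = 0.0054 M.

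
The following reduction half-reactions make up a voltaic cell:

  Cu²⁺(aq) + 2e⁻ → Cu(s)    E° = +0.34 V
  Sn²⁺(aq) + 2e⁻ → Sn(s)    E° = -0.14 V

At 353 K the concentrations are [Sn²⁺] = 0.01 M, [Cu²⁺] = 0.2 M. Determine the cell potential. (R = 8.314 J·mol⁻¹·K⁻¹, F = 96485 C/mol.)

The Cu²⁺/Cu couple has the higher reduction potential and acts as the cathode, so E°_cell = +0.34 − (-0.14) = 0.48 V.
Balancing electrons gives n = 2; the reaction quotient is Q = [Sn²⁺]/[Cu²⁺] = 0.0500.
E = E° − (RT/nF) ln Q = 0.48 − (8.314×353)/(2×96485) × (-2.996) = 0.480 + 0.046 = 0.526 V.

0.526 V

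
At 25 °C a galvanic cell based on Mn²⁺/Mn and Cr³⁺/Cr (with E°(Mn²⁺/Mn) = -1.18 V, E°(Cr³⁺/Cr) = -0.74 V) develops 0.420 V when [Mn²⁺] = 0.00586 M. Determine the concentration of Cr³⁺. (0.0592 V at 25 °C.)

4.3 × 10^-5 M

From the Nernst equation, log Q = n(E° − E)/0.0592 = 6(0.44 − 0.420)/0.0592 = 2.027, so Q = 106.
With Q = [Mn²⁺]^3/[Cr³⁺]^2 and the known concentrations, [Cr³⁺]^2 in the denominator gives [Cr³⁺] = 4.3 × 10^-5 M.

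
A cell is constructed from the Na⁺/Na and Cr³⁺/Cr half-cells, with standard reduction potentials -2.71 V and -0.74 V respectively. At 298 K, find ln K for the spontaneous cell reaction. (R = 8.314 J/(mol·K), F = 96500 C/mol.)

E°_cell = -0.74 − (-2.71) = 1.97 V, with n = 3 electrons transferred.
At equilibrium E = 0, so the Nernst equation gives ln K = nFE°/RT = (3)(96500)(1.97)/((8.314)(298)) = 230.19.

ln K = 230.2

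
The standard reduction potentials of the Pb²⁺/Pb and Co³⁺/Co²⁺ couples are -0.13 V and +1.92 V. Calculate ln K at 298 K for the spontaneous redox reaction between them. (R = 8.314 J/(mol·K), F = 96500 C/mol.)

E°_cell = +1.92 − (-0.13) = 2.05 V, with n = 2 electrons transferred.
At equilibrium E = 0, so the Nernst equation gives ln K = nFE°/RT = (2)(96500)(2.05)/((8.314)(298)) = 159.69.

ln K = 159.7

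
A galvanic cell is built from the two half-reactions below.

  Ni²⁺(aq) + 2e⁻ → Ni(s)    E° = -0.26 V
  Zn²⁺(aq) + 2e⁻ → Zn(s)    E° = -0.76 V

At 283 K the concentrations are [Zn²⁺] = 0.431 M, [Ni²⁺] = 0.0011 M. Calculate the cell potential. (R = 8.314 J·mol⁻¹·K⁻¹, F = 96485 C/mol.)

0.427 V

The Ni²⁺/Ni couple has the higher reduction potential and acts as the cathode, so E°_cell = -0.26 − (-0.76) = 0.50 V.
Balancing electrons gives n = 2; the reaction quotient is Q = [Zn²⁺]/[Ni²⁺] = 392.
E = E° − (RT/nF) ln Q = 0.50 − (8.314×283)/(2×96485) × (5.971) = 0.500 − 0.073 = 0.427 V.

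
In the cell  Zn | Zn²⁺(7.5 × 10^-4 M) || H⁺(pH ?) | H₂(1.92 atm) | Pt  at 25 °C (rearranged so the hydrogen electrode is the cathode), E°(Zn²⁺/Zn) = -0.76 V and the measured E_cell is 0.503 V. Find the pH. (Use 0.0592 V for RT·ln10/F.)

E°_cell = 0.76 V and n = 2.
log Q = n(E° − E)/0.0592 = 2×(0.76 − 0.503)/0.0592 = 8.682.
With Q = [Zn²⁺]·P(H₂) / [H⁺]^2, solving for [H⁺] gives log[H⁺] = -5.762, so pH = 5.76.

pH = 5.76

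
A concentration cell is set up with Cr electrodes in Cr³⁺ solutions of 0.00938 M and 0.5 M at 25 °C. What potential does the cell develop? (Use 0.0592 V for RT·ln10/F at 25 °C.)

0.034 V

Both half-cells are Cr³⁺/Cr, so E°_cell = 0. The concentrated side is the cathode; the cell reaction moves Cr³⁺ from high to low concentration with n = 3.
Q = [Cr³⁺]_dilute/[Cr³⁺]_conc = 0.00938/0.5 = 0.0188.
E = 0 − (0.0592/3) log Q = −(0.0592/3)(-1.727) = 0.0341 V.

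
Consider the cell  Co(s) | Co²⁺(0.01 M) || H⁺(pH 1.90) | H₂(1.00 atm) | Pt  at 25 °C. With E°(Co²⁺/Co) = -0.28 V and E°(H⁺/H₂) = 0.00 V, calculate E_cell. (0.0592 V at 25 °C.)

The hydrogen couple is the cathode, so E°_cell = 0.28 V; n = 2.
[H⁺] = 10^(−1.90) = 0.013 M, and Q = [Co²⁺]·P(H₂) / [H⁺]^2 = 63.1.
E = E° − (0.0592/2) log Q = 0.28 − (0.0592/2)(1.800) = 0.227 V.

0.23 V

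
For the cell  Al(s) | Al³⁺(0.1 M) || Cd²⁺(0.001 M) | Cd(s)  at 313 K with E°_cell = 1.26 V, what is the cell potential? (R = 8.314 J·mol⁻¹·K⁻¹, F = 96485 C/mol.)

1.19 V

Balancing electrons gives n = 6; the reaction quotient is Q = [Al³⁺]^2/[Cd²⁺]^3 = 1 × 10^7.
E = E° − (RT/nF) ln Q = 1.26 − (8.314×313)/(6×96485) × (16.118) = 1.260 − 0.072 = 1.188 V.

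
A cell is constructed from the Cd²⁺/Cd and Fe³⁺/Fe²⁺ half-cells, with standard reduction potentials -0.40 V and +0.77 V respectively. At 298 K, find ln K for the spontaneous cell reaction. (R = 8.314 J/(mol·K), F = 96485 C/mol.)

ln K = 91.1

E°_cell = +0.77 − (-0.40) = 1.17 V, with n = 2 electrons transferred.
At equilibrium E = 0, so the Nernst equation gives ln K = nFE°/RT = (2)(96485)(1.17)/((8.314)(298)) = 91.13.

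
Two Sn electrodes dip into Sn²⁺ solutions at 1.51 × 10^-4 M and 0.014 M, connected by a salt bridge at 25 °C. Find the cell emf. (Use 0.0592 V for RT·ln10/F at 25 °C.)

Both half-cells are Sn²⁺/Sn, so E°_cell = 0. The concentrated side is the cathode; the cell reaction moves Sn²⁺ from high to low concentration with n = 2.
Q = [Sn²⁺]_dilute/[Sn²⁺]_conc = 1.51 × 10^-4/0.014 = 0.0108.
E = 0 − (0.0592/2) log Q = −(0.0592/2)(-1.967) = 0.0582 V.

0.058 V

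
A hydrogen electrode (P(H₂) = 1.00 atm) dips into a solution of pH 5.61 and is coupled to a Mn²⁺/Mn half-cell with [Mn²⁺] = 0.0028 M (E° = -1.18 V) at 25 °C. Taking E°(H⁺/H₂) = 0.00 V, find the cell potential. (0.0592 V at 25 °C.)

The hydrogen couple is the cathode, so E°_cell = 1.18 V; n = 2.
[H⁺] = 10^(−5.61) = 2.5 × 10^-6 M, and Q = [Mn²⁺]·P(H₂) / [H⁺]^2 = 4.65 × 10^8.
E = E° − (0.0592/2) log Q = 1.18 − (0.0592/2)(8.667) = 0.923 V.

0.92 V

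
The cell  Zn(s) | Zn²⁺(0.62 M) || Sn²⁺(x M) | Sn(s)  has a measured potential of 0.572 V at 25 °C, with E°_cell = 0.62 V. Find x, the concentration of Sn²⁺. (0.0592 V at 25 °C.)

From the Nernst equation, log Q = n(E° − E)/0.0592 = 2(0.62 − 0.572)/0.0592 = 1.622, so Q = 41.8.
With Q = [Zn²⁺]/[Sn²⁺] and the known concentrations, [Sn²⁺] in the denominator gives [Sn²⁺] = 0.015 M.

0.015 M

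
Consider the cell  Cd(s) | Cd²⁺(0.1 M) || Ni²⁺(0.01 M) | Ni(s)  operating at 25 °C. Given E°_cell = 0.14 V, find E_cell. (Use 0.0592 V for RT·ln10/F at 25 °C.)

Balancing electrons gives n = 2; the reaction quotient is Q = [Cd²⁺]/[Ni²⁺] = 10.0.
At 25 °C, E = E° − (0.0592/n) log Q = 0.14 − (0.0592/2)(1.000) = 0.140 − 0.030 = 0.110 V.

0.110 V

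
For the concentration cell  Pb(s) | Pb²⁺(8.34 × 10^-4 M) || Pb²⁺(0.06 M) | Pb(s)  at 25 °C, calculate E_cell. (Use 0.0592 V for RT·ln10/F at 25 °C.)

Both half-cells are Pb²⁺/Pb, so E°_cell = 0. The concentrated side is the cathode; the cell reaction moves Pb²⁺ from high to low concentration with n = 2.
Q = [Pb²⁺]_dilute/[Pb²⁺]_conc = 8.34 × 10^-4/0.06 = 0.0139.
E = 0 − (0.0592/2) log Q = −(0.0592/2)(-1.857) = 0.0550 V.

0.055 V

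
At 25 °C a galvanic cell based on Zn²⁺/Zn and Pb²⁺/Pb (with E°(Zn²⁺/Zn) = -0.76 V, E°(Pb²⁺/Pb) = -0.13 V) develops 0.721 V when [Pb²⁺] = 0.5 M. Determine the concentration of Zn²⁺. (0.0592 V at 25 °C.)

From the Nernst equation, log Q = n(E° − E)/0.0592 = 2(0.63 − 0.721)/0.0592 = -3.074, so Q = 8.43 × 10^-4.
With Q = [Zn²⁺]/[Pb²⁺] and the known concentrations, [Zn²⁺] in the numerator gives [Zn²⁺] = 4.2 × 10^-4 M.

4.2 × 10^-4 M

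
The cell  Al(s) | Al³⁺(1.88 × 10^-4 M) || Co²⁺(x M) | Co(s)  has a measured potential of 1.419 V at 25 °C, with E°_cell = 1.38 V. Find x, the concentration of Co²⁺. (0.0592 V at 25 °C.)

From the Nernst equation, log Q = n(E° − E)/0.0592 = 6(1.38 − 1.419)/0.0592 = -3.953, so Q = 1.12 × 10^-4.
With Q = [Al³⁺]^2/[Co²⁺]^3 and the known concentrations, [Co²⁺]^3 in the denominator gives [Co²⁺] = 0.068 M.

0.068 M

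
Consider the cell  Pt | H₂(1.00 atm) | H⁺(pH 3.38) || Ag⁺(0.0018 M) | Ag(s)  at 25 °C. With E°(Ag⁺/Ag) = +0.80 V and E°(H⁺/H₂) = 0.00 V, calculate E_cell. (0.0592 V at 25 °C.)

0.84 V

The Ag⁺/Ag couple is the cathode, so E°_cell = 0.80 V; n = 2.
[H⁺] = 10^(−3.38) = 4.2 × 10^-4 M, and Q = [H⁺]^2 / ([Ag⁺]^2·P(H₂)) = 0.0536.
E = E° − (0.0592/2) log Q = 0.80 − (0.0592/2)(-1.271) = 0.838 V.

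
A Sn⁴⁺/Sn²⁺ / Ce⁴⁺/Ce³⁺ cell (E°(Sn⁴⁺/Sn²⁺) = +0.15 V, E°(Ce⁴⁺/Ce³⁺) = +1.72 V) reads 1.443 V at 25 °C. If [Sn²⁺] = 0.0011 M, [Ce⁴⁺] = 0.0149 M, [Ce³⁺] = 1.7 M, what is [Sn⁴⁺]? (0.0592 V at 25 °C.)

0.0016 M

From the Nernst equation, log Q = n(E° − E)/0.0592 = 2(1.57 − 1.443)/0.0592 = 4.291, so Q = 1.95 × 10^4.
With Q = [Sn⁴⁺]·[Ce³⁺]^2/([Sn²⁺]·[Ce⁴⁺]^2) and the known concentrations, [Sn⁴⁺] in the numerator gives [Sn⁴⁺] = 0.0016 M.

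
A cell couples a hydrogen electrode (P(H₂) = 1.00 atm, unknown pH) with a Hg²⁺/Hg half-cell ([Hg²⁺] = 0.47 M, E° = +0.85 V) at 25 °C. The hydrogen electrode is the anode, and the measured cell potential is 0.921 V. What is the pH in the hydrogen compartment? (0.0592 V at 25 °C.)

pH = 1.36

E°_cell = 0.85 V and n = 2.
log Q = n(E° − E)/0.0592 = 2×(0.85 − 0.921)/0.0592 = -2.399.
With Q = [H⁺]^2 / ([Hg²⁺]·P(H₂)), solving for [H⁺] gives log[H⁺] = -1.363, so pH = 1.36.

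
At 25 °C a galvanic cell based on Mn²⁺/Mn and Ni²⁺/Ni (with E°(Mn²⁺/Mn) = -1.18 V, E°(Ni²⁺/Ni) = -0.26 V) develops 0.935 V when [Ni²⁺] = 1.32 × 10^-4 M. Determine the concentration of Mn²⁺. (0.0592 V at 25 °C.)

4.1 × 10^-5 M

From the Nernst equation, log Q = n(E° − E)/0.0592 = 2(0.92 − 0.935)/0.0592 = -0.507, so Q = 0.311.
With Q = [Mn²⁺]/[Ni²⁺] and the known concentrations, [Mn²⁺] in the numerator gives [Mn²⁺] = 4.1 × 10^-5 M.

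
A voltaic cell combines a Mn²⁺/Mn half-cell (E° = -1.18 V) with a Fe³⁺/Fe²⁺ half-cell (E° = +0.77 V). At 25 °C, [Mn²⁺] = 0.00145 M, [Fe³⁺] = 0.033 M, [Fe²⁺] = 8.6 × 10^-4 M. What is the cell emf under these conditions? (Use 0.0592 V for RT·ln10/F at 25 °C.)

2.13 V

The Fe³⁺/Fe²⁺ couple has the higher reduction potential and acts as the cathode, so E°_cell = +0.77 − (-1.18) = 1.95 V.
Balancing electrons gives n = 2; the reaction quotient is Q = [Mn²⁺]·[Fe²⁺]^2/[Fe³⁺]^2 = 9.85 × 10^-7.
At 25 °C, E = E° − (0.0592/n) log Q = 1.95 − (0.0592/2)(-6.007) = 1.950 + 0.178 = 2.128 V.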